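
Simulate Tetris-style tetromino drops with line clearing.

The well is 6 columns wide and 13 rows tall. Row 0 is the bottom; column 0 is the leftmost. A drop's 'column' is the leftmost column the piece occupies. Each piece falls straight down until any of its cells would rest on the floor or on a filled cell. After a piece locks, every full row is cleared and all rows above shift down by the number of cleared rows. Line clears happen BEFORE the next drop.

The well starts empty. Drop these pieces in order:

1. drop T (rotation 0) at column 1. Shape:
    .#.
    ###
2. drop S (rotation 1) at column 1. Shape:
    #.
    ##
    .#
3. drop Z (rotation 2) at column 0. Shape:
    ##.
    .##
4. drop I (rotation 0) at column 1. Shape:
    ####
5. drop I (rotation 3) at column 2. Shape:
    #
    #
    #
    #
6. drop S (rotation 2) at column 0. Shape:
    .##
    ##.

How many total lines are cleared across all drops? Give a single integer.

Drop 1: T rot0 at col 1 lands with bottom-row=0; cleared 0 line(s) (total 0); column heights now [0 1 2 1 0 0], max=2
Drop 2: S rot1 at col 1 lands with bottom-row=2; cleared 0 line(s) (total 0); column heights now [0 5 4 1 0 0], max=5
Drop 3: Z rot2 at col 0 lands with bottom-row=5; cleared 0 line(s) (total 0); column heights now [7 7 6 1 0 0], max=7
Drop 4: I rot0 at col 1 lands with bottom-row=7; cleared 0 line(s) (total 0); column heights now [7 8 8 8 8 0], max=8
Drop 5: I rot3 at col 2 lands with bottom-row=8; cleared 0 line(s) (total 0); column heights now [7 8 12 8 8 0], max=12
Drop 6: S rot2 at col 0 lands with bottom-row=11; cleared 0 line(s) (total 0); column heights now [12 13 13 8 8 0], max=13

Answer: 0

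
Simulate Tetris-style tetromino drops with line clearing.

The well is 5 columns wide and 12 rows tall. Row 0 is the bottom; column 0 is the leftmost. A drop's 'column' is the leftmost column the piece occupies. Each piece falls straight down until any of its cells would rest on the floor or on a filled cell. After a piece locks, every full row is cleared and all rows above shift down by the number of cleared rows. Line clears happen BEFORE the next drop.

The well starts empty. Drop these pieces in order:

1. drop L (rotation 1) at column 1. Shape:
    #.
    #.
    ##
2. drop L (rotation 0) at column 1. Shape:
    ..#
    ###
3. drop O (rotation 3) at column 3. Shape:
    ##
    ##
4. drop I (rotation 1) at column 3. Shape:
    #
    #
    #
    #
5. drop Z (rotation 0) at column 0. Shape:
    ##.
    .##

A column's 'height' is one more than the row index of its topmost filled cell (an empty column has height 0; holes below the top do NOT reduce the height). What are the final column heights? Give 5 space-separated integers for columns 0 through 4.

Drop 1: L rot1 at col 1 lands with bottom-row=0; cleared 0 line(s) (total 0); column heights now [0 3 1 0 0], max=3
Drop 2: L rot0 at col 1 lands with bottom-row=3; cleared 0 line(s) (total 0); column heights now [0 4 4 5 0], max=5
Drop 3: O rot3 at col 3 lands with bottom-row=5; cleared 0 line(s) (total 0); column heights now [0 4 4 7 7], max=7
Drop 4: I rot1 at col 3 lands with bottom-row=7; cleared 0 line(s) (total 0); column heights now [0 4 4 11 7], max=11
Drop 5: Z rot0 at col 0 lands with bottom-row=4; cleared 0 line(s) (total 0); column heights now [6 6 5 11 7], max=11

Answer: 6 6 5 11 7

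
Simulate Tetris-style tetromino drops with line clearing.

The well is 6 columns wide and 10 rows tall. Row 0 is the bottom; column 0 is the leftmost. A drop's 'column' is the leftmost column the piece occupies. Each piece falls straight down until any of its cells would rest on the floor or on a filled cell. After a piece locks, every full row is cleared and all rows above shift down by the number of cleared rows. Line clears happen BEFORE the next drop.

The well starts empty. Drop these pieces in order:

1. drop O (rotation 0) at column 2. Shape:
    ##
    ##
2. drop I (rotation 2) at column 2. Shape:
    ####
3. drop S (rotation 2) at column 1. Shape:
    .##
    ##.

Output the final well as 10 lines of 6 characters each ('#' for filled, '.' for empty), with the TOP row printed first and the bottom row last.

Answer: ......
......
......
......
......
..##..
.##...
..####
..##..
..##..

Derivation:
Drop 1: O rot0 at col 2 lands with bottom-row=0; cleared 0 line(s) (total 0); column heights now [0 0 2 2 0 0], max=2
Drop 2: I rot2 at col 2 lands with bottom-row=2; cleared 0 line(s) (total 0); column heights now [0 0 3 3 3 3], max=3
Drop 3: S rot2 at col 1 lands with bottom-row=3; cleared 0 line(s) (total 0); column heights now [0 4 5 5 3 3], max=5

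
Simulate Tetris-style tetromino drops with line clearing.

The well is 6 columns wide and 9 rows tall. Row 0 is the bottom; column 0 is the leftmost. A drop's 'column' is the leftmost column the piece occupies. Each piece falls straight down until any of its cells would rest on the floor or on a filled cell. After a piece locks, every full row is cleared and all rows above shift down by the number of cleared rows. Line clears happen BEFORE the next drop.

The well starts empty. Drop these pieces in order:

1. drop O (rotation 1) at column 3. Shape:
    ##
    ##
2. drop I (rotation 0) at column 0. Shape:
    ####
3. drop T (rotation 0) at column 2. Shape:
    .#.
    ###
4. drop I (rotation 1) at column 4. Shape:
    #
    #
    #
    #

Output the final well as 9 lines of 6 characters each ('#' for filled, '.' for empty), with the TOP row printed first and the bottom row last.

Answer: ......
....#.
....#.
....#.
...##.
..###.
####..
...##.
...##.

Derivation:
Drop 1: O rot1 at col 3 lands with bottom-row=0; cleared 0 line(s) (total 0); column heights now [0 0 0 2 2 0], max=2
Drop 2: I rot0 at col 0 lands with bottom-row=2; cleared 0 line(s) (total 0); column heights now [3 3 3 3 2 0], max=3
Drop 3: T rot0 at col 2 lands with bottom-row=3; cleared 0 line(s) (total 0); column heights now [3 3 4 5 4 0], max=5
Drop 4: I rot1 at col 4 lands with bottom-row=4; cleared 0 line(s) (total 0); column heights now [3 3 4 5 8 0], max=8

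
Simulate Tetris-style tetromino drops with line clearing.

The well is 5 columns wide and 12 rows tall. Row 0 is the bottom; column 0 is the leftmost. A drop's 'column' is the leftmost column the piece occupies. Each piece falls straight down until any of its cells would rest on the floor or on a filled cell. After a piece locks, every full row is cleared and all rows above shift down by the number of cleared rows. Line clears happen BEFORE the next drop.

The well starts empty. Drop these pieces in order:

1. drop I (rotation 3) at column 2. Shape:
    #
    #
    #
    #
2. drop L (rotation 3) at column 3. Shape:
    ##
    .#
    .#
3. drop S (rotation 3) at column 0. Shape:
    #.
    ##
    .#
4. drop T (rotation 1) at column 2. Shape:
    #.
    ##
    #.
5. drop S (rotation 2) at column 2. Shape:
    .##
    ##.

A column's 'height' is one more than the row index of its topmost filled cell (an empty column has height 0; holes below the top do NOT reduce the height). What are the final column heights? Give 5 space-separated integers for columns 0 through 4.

Drop 1: I rot3 at col 2 lands with bottom-row=0; cleared 0 line(s) (total 0); column heights now [0 0 4 0 0], max=4
Drop 2: L rot3 at col 3 lands with bottom-row=0; cleared 0 line(s) (total 0); column heights now [0 0 4 3 3], max=4
Drop 3: S rot3 at col 0 lands with bottom-row=0; cleared 0 line(s) (total 0); column heights now [3 2 4 3 3], max=4
Drop 4: T rot1 at col 2 lands with bottom-row=4; cleared 0 line(s) (total 0); column heights now [3 2 7 6 3], max=7
Drop 5: S rot2 at col 2 lands with bottom-row=7; cleared 0 line(s) (total 0); column heights now [3 2 8 9 9], max=9

Answer: 3 2 8 9 9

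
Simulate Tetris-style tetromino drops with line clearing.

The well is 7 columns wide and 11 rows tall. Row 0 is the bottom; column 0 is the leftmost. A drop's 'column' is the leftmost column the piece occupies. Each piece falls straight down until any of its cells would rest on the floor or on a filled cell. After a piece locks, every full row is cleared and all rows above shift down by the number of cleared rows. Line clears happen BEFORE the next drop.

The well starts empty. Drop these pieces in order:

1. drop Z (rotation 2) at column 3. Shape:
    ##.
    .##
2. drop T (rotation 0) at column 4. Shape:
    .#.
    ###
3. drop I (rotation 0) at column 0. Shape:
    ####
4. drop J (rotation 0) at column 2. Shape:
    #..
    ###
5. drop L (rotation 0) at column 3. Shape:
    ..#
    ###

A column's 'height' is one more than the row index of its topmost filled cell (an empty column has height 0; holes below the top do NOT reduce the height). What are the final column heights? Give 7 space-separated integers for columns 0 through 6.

Drop 1: Z rot2 at col 3 lands with bottom-row=0; cleared 0 line(s) (total 0); column heights now [0 0 0 2 2 1 0], max=2
Drop 2: T rot0 at col 4 lands with bottom-row=2; cleared 0 line(s) (total 0); column heights now [0 0 0 2 3 4 3], max=4
Drop 3: I rot0 at col 0 lands with bottom-row=2; cleared 1 line(s) (total 1); column heights now [0 0 0 2 2 3 0], max=3
Drop 4: J rot0 at col 2 lands with bottom-row=2; cleared 0 line(s) (total 1); column heights now [0 0 4 3 3 3 0], max=4
Drop 5: L rot0 at col 3 lands with bottom-row=3; cleared 0 line(s) (total 1); column heights now [0 0 4 4 4 5 0], max=5

Answer: 0 0 4 4 4 5 0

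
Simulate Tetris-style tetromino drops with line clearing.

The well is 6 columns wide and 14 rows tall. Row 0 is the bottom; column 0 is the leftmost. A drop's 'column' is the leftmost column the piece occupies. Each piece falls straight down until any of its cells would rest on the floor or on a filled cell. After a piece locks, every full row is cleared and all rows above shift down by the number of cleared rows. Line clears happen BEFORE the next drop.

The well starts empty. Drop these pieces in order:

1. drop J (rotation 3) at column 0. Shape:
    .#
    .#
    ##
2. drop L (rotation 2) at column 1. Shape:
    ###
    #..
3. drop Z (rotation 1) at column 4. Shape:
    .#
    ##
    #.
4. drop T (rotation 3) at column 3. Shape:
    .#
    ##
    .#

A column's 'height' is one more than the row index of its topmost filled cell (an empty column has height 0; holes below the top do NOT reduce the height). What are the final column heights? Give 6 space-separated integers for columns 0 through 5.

Drop 1: J rot3 at col 0 lands with bottom-row=0; cleared 0 line(s) (total 0); column heights now [1 3 0 0 0 0], max=3
Drop 2: L rot2 at col 1 lands with bottom-row=3; cleared 0 line(s) (total 0); column heights now [1 5 5 5 0 0], max=5
Drop 3: Z rot1 at col 4 lands with bottom-row=0; cleared 0 line(s) (total 0); column heights now [1 5 5 5 2 3], max=5
Drop 4: T rot3 at col 3 lands with bottom-row=4; cleared 0 line(s) (total 0); column heights now [1 5 5 6 7 3], max=7

Answer: 1 5 5 6 7 3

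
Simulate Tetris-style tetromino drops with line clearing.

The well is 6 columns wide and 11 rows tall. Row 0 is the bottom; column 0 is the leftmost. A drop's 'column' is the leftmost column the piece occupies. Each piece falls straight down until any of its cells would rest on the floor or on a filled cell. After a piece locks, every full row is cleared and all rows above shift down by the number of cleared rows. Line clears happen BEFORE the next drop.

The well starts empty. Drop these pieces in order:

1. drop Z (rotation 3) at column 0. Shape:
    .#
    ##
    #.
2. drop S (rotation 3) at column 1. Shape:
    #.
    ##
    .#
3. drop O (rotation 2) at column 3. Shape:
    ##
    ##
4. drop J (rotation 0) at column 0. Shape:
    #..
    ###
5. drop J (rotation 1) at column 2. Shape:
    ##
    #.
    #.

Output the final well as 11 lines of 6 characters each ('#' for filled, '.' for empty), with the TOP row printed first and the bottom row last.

Drop 1: Z rot3 at col 0 lands with bottom-row=0; cleared 0 line(s) (total 0); column heights now [2 3 0 0 0 0], max=3
Drop 2: S rot3 at col 1 lands with bottom-row=2; cleared 0 line(s) (total 0); column heights now [2 5 4 0 0 0], max=5
Drop 3: O rot2 at col 3 lands with bottom-row=0; cleared 0 line(s) (total 0); column heights now [2 5 4 2 2 0], max=5
Drop 4: J rot0 at col 0 lands with bottom-row=5; cleared 0 line(s) (total 0); column heights now [7 6 6 2 2 0], max=7
Drop 5: J rot1 at col 2 lands with bottom-row=6; cleared 0 line(s) (total 0); column heights now [7 6 9 9 2 0], max=9

Answer: ......
......
..##..
..#...
#.#...
###...
.#....
.##...
.##...
##.##.
#..##.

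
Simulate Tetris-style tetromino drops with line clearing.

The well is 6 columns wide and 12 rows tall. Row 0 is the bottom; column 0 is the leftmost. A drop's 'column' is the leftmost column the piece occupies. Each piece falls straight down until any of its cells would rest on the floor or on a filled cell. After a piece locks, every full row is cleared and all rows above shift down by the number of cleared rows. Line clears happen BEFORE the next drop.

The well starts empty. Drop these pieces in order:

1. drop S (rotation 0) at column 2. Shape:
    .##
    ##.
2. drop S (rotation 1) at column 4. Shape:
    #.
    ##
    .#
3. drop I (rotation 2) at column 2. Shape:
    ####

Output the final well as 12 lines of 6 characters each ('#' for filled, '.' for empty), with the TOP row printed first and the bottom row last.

Drop 1: S rot0 at col 2 lands with bottom-row=0; cleared 0 line(s) (total 0); column heights now [0 0 1 2 2 0], max=2
Drop 2: S rot1 at col 4 lands with bottom-row=1; cleared 0 line(s) (total 0); column heights now [0 0 1 2 4 3], max=4
Drop 3: I rot2 at col 2 lands with bottom-row=4; cleared 0 line(s) (total 0); column heights now [0 0 5 5 5 5], max=5

Answer: ......
......
......
......
......
......
......
..####
....#.
....##
...###
..##..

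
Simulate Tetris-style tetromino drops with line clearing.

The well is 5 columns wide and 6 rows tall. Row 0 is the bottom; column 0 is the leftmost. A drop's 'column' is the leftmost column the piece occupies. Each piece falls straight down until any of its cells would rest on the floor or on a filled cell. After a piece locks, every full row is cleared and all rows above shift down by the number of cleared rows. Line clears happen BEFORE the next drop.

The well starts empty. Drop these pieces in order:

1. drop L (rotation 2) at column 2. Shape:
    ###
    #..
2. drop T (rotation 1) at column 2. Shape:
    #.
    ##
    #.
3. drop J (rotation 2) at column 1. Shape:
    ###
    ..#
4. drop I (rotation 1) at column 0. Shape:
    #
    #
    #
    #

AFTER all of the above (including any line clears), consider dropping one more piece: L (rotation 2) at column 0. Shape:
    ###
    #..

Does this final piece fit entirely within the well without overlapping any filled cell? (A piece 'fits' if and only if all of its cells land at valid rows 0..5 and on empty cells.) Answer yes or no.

Answer: no

Derivation:
Drop 1: L rot2 at col 2 lands with bottom-row=0; cleared 0 line(s) (total 0); column heights now [0 0 2 2 2], max=2
Drop 2: T rot1 at col 2 lands with bottom-row=2; cleared 0 line(s) (total 0); column heights now [0 0 5 4 2], max=5
Drop 3: J rot2 at col 1 lands with bottom-row=4; cleared 0 line(s) (total 0); column heights now [0 6 6 6 2], max=6
Drop 4: I rot1 at col 0 lands with bottom-row=0; cleared 0 line(s) (total 0); column heights now [4 6 6 6 2], max=6
Test piece L rot2 at col 0 (width 3): heights before test = [4 6 6 6 2]; fits = False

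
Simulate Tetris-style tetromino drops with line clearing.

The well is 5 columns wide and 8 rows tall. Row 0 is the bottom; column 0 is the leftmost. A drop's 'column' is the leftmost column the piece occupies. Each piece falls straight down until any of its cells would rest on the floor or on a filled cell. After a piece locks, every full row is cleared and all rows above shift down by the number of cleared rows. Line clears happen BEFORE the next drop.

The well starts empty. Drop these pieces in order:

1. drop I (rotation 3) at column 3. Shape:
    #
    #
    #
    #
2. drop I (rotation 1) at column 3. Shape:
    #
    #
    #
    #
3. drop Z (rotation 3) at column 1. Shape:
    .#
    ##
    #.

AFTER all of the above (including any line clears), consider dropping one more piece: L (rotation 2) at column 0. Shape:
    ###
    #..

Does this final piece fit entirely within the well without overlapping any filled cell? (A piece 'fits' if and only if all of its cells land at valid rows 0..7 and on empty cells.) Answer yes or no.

Answer: yes

Derivation:
Drop 1: I rot3 at col 3 lands with bottom-row=0; cleared 0 line(s) (total 0); column heights now [0 0 0 4 0], max=4
Drop 2: I rot1 at col 3 lands with bottom-row=4; cleared 0 line(s) (total 0); column heights now [0 0 0 8 0], max=8
Drop 3: Z rot3 at col 1 lands with bottom-row=0; cleared 0 line(s) (total 0); column heights now [0 2 3 8 0], max=8
Test piece L rot2 at col 0 (width 3): heights before test = [0 2 3 8 0]; fits = True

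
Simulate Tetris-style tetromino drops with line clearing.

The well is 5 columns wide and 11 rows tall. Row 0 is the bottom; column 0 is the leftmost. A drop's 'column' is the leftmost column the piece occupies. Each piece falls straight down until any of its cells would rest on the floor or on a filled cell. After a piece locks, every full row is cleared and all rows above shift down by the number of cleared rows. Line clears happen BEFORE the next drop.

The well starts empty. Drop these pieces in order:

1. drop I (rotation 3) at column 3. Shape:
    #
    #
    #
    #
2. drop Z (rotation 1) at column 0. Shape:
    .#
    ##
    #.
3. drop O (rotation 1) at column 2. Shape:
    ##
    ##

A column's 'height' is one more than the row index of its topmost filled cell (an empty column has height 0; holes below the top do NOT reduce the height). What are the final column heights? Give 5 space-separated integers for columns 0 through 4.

Answer: 2 3 6 6 0

Derivation:
Drop 1: I rot3 at col 3 lands with bottom-row=0; cleared 0 line(s) (total 0); column heights now [0 0 0 4 0], max=4
Drop 2: Z rot1 at col 0 lands with bottom-row=0; cleared 0 line(s) (total 0); column heights now [2 3 0 4 0], max=4
Drop 3: O rot1 at col 2 lands with bottom-row=4; cleared 0 line(s) (total 0); column heights now [2 3 6 6 0], max=6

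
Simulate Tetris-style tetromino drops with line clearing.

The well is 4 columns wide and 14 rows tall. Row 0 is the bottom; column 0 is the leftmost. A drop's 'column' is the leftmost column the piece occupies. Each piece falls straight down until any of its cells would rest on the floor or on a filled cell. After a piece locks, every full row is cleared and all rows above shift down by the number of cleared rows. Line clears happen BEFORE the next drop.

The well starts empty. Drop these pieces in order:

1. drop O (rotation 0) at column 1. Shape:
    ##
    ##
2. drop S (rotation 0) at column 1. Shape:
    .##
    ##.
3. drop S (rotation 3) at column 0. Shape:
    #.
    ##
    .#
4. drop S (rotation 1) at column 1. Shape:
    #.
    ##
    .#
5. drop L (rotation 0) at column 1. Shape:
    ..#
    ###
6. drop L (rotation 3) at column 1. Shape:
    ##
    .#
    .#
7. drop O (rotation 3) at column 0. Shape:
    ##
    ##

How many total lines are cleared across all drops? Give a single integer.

Drop 1: O rot0 at col 1 lands with bottom-row=0; cleared 0 line(s) (total 0); column heights now [0 2 2 0], max=2
Drop 2: S rot0 at col 1 lands with bottom-row=2; cleared 0 line(s) (total 0); column heights now [0 3 4 4], max=4
Drop 3: S rot3 at col 0 lands with bottom-row=3; cleared 0 line(s) (total 0); column heights now [6 5 4 4], max=6
Drop 4: S rot1 at col 1 lands with bottom-row=4; cleared 0 line(s) (total 0); column heights now [6 7 6 4], max=7
Drop 5: L rot0 at col 1 lands with bottom-row=7; cleared 0 line(s) (total 0); column heights now [6 8 8 9], max=9
Drop 6: L rot3 at col 1 lands with bottom-row=8; cleared 0 line(s) (total 0); column heights now [6 11 11 9], max=11
Drop 7: O rot3 at col 0 lands with bottom-row=11; cleared 0 line(s) (total 0); column heights now [13 13 11 9], max=13

Answer: 0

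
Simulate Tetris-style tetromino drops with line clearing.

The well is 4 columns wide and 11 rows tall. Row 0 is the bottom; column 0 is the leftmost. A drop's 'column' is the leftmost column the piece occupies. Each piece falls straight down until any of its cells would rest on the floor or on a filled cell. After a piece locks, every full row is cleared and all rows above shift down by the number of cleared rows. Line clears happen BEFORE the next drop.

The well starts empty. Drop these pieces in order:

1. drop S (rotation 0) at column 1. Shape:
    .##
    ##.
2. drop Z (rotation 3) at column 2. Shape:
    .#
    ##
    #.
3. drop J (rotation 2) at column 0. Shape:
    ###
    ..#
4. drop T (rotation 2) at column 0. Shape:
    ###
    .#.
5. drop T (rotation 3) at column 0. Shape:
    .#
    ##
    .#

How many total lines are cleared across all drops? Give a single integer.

Drop 1: S rot0 at col 1 lands with bottom-row=0; cleared 0 line(s) (total 0); column heights now [0 1 2 2], max=2
Drop 2: Z rot3 at col 2 lands with bottom-row=2; cleared 0 line(s) (total 0); column heights now [0 1 4 5], max=5
Drop 3: J rot2 at col 0 lands with bottom-row=4; cleared 0 line(s) (total 0); column heights now [6 6 6 5], max=6
Drop 4: T rot2 at col 0 lands with bottom-row=6; cleared 0 line(s) (total 0); column heights now [8 8 8 5], max=8
Drop 5: T rot3 at col 0 lands with bottom-row=8; cleared 0 line(s) (total 0); column heights now [10 11 8 5], max=11

Answer: 0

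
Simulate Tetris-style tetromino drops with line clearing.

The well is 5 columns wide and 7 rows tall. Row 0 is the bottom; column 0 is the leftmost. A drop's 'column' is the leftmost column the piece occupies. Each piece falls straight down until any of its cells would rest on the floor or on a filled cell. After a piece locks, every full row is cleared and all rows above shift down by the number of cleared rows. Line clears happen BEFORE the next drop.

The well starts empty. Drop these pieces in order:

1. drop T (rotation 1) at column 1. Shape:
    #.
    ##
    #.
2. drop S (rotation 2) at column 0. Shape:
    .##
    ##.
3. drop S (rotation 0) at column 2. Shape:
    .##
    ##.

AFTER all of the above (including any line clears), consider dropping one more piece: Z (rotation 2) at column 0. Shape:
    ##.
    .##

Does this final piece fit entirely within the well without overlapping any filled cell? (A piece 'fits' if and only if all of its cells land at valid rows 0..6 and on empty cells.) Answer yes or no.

Answer: no

Derivation:
Drop 1: T rot1 at col 1 lands with bottom-row=0; cleared 0 line(s) (total 0); column heights now [0 3 2 0 0], max=3
Drop 2: S rot2 at col 0 lands with bottom-row=3; cleared 0 line(s) (total 0); column heights now [4 5 5 0 0], max=5
Drop 3: S rot0 at col 2 lands with bottom-row=5; cleared 0 line(s) (total 0); column heights now [4 5 6 7 7], max=7
Test piece Z rot2 at col 0 (width 3): heights before test = [4 5 6 7 7]; fits = False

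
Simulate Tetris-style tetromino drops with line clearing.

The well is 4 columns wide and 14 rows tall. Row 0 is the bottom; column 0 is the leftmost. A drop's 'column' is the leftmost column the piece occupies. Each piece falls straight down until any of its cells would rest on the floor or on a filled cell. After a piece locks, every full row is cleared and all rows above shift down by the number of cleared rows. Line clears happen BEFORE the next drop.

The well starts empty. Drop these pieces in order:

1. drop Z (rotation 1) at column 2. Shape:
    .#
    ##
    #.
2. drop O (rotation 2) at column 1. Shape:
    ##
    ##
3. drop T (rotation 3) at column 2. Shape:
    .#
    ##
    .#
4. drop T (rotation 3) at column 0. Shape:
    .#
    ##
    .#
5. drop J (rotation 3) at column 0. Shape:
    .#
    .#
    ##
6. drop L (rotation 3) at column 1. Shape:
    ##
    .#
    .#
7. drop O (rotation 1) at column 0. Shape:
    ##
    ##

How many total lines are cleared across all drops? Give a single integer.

Drop 1: Z rot1 at col 2 lands with bottom-row=0; cleared 0 line(s) (total 0); column heights now [0 0 2 3], max=3
Drop 2: O rot2 at col 1 lands with bottom-row=2; cleared 0 line(s) (total 0); column heights now [0 4 4 3], max=4
Drop 3: T rot3 at col 2 lands with bottom-row=3; cleared 0 line(s) (total 0); column heights now [0 4 5 6], max=6
Drop 4: T rot3 at col 0 lands with bottom-row=4; cleared 0 line(s) (total 0); column heights now [6 7 5 6], max=7
Drop 5: J rot3 at col 0 lands with bottom-row=7; cleared 0 line(s) (total 0); column heights now [8 10 5 6], max=10
Drop 6: L rot3 at col 1 lands with bottom-row=8; cleared 0 line(s) (total 0); column heights now [8 11 11 6], max=11
Drop 7: O rot1 at col 0 lands with bottom-row=11; cleared 0 line(s) (total 0); column heights now [13 13 11 6], max=13

Answer: 0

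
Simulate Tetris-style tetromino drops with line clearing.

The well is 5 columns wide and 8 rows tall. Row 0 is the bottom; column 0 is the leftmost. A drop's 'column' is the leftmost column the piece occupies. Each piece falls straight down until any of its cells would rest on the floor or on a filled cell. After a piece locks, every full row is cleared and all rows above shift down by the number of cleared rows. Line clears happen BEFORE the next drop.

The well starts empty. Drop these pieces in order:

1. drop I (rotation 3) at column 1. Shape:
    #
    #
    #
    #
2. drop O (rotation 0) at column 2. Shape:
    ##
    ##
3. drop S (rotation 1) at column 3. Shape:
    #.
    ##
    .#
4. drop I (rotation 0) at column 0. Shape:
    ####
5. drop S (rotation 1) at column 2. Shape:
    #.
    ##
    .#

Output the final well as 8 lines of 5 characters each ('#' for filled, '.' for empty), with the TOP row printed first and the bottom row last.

Drop 1: I rot3 at col 1 lands with bottom-row=0; cleared 0 line(s) (total 0); column heights now [0 4 0 0 0], max=4
Drop 2: O rot0 at col 2 lands with bottom-row=0; cleared 0 line(s) (total 0); column heights now [0 4 2 2 0], max=4
Drop 3: S rot1 at col 3 lands with bottom-row=1; cleared 0 line(s) (total 0); column heights now [0 4 2 4 3], max=4
Drop 4: I rot0 at col 0 lands with bottom-row=4; cleared 0 line(s) (total 0); column heights now [5 5 5 5 3], max=5
Drop 5: S rot1 at col 2 lands with bottom-row=5; cleared 0 line(s) (total 0); column heights now [5 5 8 7 3], max=8

Answer: ..#..
..##.
...#.
####.
.#.#.
.#.##
.####
.###.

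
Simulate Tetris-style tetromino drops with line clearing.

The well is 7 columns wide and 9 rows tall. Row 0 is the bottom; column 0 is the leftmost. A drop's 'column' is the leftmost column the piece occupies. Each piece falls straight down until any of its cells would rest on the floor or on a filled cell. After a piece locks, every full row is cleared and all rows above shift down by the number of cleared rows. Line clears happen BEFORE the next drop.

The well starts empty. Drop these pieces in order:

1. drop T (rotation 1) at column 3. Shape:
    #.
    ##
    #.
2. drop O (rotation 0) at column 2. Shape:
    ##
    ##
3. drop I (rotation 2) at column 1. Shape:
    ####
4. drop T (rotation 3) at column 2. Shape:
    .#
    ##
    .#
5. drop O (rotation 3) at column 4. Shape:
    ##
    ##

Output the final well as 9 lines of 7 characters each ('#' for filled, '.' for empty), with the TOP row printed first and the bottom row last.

Answer: ...#...
..####.
...###.
.####..
..##...
..##...
...#...
...##..
...#...

Derivation:
Drop 1: T rot1 at col 3 lands with bottom-row=0; cleared 0 line(s) (total 0); column heights now [0 0 0 3 2 0 0], max=3
Drop 2: O rot0 at col 2 lands with bottom-row=3; cleared 0 line(s) (total 0); column heights now [0 0 5 5 2 0 0], max=5
Drop 3: I rot2 at col 1 lands with bottom-row=5; cleared 0 line(s) (total 0); column heights now [0 6 6 6 6 0 0], max=6
Drop 4: T rot3 at col 2 lands with bottom-row=6; cleared 0 line(s) (total 0); column heights now [0 6 8 9 6 0 0], max=9
Drop 5: O rot3 at col 4 lands with bottom-row=6; cleared 0 line(s) (total 0); column heights now [0 6 8 9 8 8 0], max=9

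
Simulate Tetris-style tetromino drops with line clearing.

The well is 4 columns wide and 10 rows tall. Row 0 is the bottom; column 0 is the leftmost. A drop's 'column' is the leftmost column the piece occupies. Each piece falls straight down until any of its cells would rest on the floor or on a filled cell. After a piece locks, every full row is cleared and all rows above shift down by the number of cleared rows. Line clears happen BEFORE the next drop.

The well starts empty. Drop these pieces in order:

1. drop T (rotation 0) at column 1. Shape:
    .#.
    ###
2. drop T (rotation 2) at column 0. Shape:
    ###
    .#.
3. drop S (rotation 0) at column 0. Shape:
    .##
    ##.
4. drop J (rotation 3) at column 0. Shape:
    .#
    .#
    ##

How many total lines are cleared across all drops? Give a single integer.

Drop 1: T rot0 at col 1 lands with bottom-row=0; cleared 0 line(s) (total 0); column heights now [0 1 2 1], max=2
Drop 2: T rot2 at col 0 lands with bottom-row=1; cleared 0 line(s) (total 0); column heights now [3 3 3 1], max=3
Drop 3: S rot0 at col 0 lands with bottom-row=3; cleared 0 line(s) (total 0); column heights now [4 5 5 1], max=5
Drop 4: J rot3 at col 0 lands with bottom-row=5; cleared 0 line(s) (total 0); column heights now [6 8 5 1], max=8

Answer: 0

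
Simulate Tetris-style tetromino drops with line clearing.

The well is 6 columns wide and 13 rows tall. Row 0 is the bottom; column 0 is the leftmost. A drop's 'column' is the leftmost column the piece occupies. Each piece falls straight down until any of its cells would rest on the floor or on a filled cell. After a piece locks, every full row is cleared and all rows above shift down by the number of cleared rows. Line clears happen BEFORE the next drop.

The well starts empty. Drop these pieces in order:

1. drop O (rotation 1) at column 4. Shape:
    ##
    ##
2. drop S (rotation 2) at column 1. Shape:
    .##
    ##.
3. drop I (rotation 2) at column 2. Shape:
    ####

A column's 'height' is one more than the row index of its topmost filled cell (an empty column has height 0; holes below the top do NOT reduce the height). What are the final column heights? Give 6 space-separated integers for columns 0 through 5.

Drop 1: O rot1 at col 4 lands with bottom-row=0; cleared 0 line(s) (total 0); column heights now [0 0 0 0 2 2], max=2
Drop 2: S rot2 at col 1 lands with bottom-row=0; cleared 0 line(s) (total 0); column heights now [0 1 2 2 2 2], max=2
Drop 3: I rot2 at col 2 lands with bottom-row=2; cleared 0 line(s) (total 0); column heights now [0 1 3 3 3 3], max=3

Answer: 0 1 3 3 3 3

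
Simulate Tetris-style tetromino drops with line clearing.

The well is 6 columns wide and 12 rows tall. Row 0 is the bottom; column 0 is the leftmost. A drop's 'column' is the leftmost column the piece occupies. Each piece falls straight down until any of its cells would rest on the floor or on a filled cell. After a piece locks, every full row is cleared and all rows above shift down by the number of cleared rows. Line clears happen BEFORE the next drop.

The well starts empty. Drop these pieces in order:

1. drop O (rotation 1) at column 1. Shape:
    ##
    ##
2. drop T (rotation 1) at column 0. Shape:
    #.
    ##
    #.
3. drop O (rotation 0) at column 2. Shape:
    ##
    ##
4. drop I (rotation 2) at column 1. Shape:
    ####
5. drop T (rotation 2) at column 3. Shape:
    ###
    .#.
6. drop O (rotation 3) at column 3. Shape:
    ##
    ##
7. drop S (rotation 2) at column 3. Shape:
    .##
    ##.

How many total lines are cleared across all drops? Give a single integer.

Drop 1: O rot1 at col 1 lands with bottom-row=0; cleared 0 line(s) (total 0); column heights now [0 2 2 0 0 0], max=2
Drop 2: T rot1 at col 0 lands with bottom-row=1; cleared 0 line(s) (total 0); column heights now [4 3 2 0 0 0], max=4
Drop 3: O rot0 at col 2 lands with bottom-row=2; cleared 0 line(s) (total 0); column heights now [4 3 4 4 0 0], max=4
Drop 4: I rot2 at col 1 lands with bottom-row=4; cleared 0 line(s) (total 0); column heights now [4 5 5 5 5 0], max=5
Drop 5: T rot2 at col 3 lands with bottom-row=5; cleared 0 line(s) (total 0); column heights now [4 5 5 7 7 7], max=7
Drop 6: O rot3 at col 3 lands with bottom-row=7; cleared 0 line(s) (total 0); column heights now [4 5 5 9 9 7], max=9
Drop 7: S rot2 at col 3 lands with bottom-row=9; cleared 0 line(s) (total 0); column heights now [4 5 5 10 11 11], max=11

Answer: 0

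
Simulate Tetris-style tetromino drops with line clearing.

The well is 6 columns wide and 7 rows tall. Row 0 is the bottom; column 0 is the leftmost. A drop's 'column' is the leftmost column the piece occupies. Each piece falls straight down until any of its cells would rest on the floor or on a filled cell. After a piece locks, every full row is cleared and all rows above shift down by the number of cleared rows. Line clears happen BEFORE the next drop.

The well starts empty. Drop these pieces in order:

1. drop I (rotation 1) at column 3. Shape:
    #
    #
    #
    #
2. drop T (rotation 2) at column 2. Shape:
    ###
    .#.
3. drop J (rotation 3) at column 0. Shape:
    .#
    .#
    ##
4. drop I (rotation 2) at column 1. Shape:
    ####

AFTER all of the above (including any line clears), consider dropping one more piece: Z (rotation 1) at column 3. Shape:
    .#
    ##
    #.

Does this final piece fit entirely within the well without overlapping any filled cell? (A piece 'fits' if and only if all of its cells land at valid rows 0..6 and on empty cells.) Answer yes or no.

Answer: no

Derivation:
Drop 1: I rot1 at col 3 lands with bottom-row=0; cleared 0 line(s) (total 0); column heights now [0 0 0 4 0 0], max=4
Drop 2: T rot2 at col 2 lands with bottom-row=4; cleared 0 line(s) (total 0); column heights now [0 0 6 6 6 0], max=6
Drop 3: J rot3 at col 0 lands with bottom-row=0; cleared 0 line(s) (total 0); column heights now [1 3 6 6 6 0], max=6
Drop 4: I rot2 at col 1 lands with bottom-row=6; cleared 0 line(s) (total 0); column heights now [1 7 7 7 7 0], max=7
Test piece Z rot1 at col 3 (width 2): heights before test = [1 7 7 7 7 0]; fits = False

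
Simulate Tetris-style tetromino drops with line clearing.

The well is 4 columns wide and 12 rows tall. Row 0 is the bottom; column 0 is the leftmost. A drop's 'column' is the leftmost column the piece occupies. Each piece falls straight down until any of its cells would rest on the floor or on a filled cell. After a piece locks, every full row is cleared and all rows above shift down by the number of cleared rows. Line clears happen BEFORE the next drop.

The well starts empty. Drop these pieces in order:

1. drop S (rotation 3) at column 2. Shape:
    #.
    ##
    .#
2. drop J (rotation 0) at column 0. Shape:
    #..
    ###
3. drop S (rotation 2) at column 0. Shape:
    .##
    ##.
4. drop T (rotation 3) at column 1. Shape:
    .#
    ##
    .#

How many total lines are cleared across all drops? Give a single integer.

Drop 1: S rot3 at col 2 lands with bottom-row=0; cleared 0 line(s) (total 0); column heights now [0 0 3 2], max=3
Drop 2: J rot0 at col 0 lands with bottom-row=3; cleared 0 line(s) (total 0); column heights now [5 4 4 2], max=5
Drop 3: S rot2 at col 0 lands with bottom-row=5; cleared 0 line(s) (total 0); column heights now [6 7 7 2], max=7
Drop 4: T rot3 at col 1 lands with bottom-row=7; cleared 0 line(s) (total 0); column heights now [6 9 10 2], max=10

Answer: 0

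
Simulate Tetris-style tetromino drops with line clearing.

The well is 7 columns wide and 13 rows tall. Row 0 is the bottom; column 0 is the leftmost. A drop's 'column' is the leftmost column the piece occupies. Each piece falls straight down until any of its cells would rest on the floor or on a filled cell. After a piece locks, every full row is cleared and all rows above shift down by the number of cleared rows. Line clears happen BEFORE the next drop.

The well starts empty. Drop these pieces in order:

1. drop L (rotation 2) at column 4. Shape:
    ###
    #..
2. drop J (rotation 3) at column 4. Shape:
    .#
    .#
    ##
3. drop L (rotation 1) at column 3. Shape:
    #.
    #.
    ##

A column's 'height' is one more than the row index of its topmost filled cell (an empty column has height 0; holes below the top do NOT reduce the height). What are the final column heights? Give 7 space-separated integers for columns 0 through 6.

Answer: 0 0 0 6 4 5 2

Derivation:
Drop 1: L rot2 at col 4 lands with bottom-row=0; cleared 0 line(s) (total 0); column heights now [0 0 0 0 2 2 2], max=2
Drop 2: J rot3 at col 4 lands with bottom-row=2; cleared 0 line(s) (total 0); column heights now [0 0 0 0 3 5 2], max=5
Drop 3: L rot1 at col 3 lands with bottom-row=3; cleared 0 line(s) (total 0); column heights now [0 0 0 6 4 5 2], max=6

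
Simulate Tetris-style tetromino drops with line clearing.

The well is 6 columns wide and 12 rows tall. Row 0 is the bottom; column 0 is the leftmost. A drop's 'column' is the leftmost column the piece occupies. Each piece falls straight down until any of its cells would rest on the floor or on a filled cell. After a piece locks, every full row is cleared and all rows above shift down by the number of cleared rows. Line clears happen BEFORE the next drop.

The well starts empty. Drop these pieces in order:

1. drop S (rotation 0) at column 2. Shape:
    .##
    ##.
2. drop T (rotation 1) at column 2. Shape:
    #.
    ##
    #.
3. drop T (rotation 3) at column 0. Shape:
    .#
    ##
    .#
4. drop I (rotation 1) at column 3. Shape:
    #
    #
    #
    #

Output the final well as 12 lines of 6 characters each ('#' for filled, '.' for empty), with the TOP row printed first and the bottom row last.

Drop 1: S rot0 at col 2 lands with bottom-row=0; cleared 0 line(s) (total 0); column heights now [0 0 1 2 2 0], max=2
Drop 2: T rot1 at col 2 lands with bottom-row=1; cleared 0 line(s) (total 0); column heights now [0 0 4 3 2 0], max=4
Drop 3: T rot3 at col 0 lands with bottom-row=0; cleared 0 line(s) (total 0); column heights now [2 3 4 3 2 0], max=4
Drop 4: I rot1 at col 3 lands with bottom-row=3; cleared 0 line(s) (total 0); column heights now [2 3 4 7 2 0], max=7

Answer: ......
......
......
......
......
...#..
...#..
...#..
..##..
.###..
#####.
.###..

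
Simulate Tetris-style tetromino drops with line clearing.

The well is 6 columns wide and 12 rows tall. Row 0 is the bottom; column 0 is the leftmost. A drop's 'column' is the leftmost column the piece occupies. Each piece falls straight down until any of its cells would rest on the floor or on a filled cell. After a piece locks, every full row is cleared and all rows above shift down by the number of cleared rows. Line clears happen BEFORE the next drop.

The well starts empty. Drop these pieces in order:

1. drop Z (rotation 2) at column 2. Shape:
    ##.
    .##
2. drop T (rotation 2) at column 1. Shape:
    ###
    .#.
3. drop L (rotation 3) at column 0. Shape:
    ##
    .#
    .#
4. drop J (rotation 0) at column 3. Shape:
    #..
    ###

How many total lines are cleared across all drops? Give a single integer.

Answer: 0

Derivation:
Drop 1: Z rot2 at col 2 lands with bottom-row=0; cleared 0 line(s) (total 0); column heights now [0 0 2 2 1 0], max=2
Drop 2: T rot2 at col 1 lands with bottom-row=2; cleared 0 line(s) (total 0); column heights now [0 4 4 4 1 0], max=4
Drop 3: L rot3 at col 0 lands with bottom-row=4; cleared 0 line(s) (total 0); column heights now [7 7 4 4 1 0], max=7
Drop 4: J rot0 at col 3 lands with bottom-row=4; cleared 0 line(s) (total 0); column heights now [7 7 4 6 5 5], max=7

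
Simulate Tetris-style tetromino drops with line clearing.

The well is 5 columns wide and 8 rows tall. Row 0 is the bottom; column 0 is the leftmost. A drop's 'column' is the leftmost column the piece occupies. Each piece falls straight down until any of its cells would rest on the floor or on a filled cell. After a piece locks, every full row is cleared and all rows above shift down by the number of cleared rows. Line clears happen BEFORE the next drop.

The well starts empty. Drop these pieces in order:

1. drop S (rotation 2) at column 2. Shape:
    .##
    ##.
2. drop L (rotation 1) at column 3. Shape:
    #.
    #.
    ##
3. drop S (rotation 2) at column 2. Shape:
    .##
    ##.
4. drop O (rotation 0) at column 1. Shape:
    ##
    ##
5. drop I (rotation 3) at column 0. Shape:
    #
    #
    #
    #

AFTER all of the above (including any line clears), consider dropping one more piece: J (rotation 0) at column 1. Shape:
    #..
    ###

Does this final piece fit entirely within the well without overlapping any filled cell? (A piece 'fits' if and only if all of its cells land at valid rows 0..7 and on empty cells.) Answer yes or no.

Answer: no

Derivation:
Drop 1: S rot2 at col 2 lands with bottom-row=0; cleared 0 line(s) (total 0); column heights now [0 0 1 2 2], max=2
Drop 2: L rot1 at col 3 lands with bottom-row=2; cleared 0 line(s) (total 0); column heights now [0 0 1 5 3], max=5
Drop 3: S rot2 at col 2 lands with bottom-row=5; cleared 0 line(s) (total 0); column heights now [0 0 6 7 7], max=7
Drop 4: O rot0 at col 1 lands with bottom-row=6; cleared 0 line(s) (total 0); column heights now [0 8 8 7 7], max=8
Drop 5: I rot3 at col 0 lands with bottom-row=0; cleared 0 line(s) (total 0); column heights now [4 8 8 7 7], max=8
Test piece J rot0 at col 1 (width 3): heights before test = [4 8 8 7 7]; fits = False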